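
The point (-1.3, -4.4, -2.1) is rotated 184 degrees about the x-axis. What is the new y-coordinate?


Rotation about x-axis: y' = y*cos(theta) - z*sin(theta)
= -4.4 * -0.9976 - -2.1 * -0.0698
= 4.2428


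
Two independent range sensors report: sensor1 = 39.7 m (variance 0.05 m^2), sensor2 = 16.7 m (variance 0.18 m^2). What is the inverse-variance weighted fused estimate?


w1 = (1/var1) / (1/var1 + 1/var2)
   = 20.0 / (20.0 + 5.5556) = 0.7826
w2 = 1 - w1 = 0.2174
fused = w1*s1 + w2*s2 = 31.0696 + 3.6304
= 34.7 m


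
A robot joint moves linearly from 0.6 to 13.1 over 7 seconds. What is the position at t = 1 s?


s = t/T = 1/7 = 0.1429
p(t) = p0 + (pf-p0)*s
= 0.6 + (13.1 - 0.6) * 0.1429
= 2.3857


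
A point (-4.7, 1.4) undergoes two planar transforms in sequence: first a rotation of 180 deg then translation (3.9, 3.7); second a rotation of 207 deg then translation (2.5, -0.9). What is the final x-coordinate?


After transform 1:
x1 = cos(180)*-4.7 - sin(180)*1.4 + 3.9 = 8.6
y1 = sin(180)*-4.7 + cos(180)*1.4 + 3.7 = 2.3
After transform 2:
x2 = cos(207)*8.6 - sin(207)*2.3 + 2.5
= -4.1185


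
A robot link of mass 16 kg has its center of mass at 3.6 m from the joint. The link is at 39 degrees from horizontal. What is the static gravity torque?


tau = m*g*L*cos(angle)
= 16 * 9.81 * 3.6 * cos(39 deg)
= 16 * 9.81 * 3.6 * 0.7771
= 439.131 Nm


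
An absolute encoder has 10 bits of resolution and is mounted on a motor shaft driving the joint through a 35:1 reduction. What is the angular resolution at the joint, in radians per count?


counts = 2^10 = 1024
effective counts at joint = 1024 * 35 = 35840
resolution = 2*pi / 35840
= 1.7531e-04 rad/count


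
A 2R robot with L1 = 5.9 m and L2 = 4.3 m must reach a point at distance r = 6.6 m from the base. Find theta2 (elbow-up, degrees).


cos(theta2) = (r^2 - L1^2 - L2^2) / (2*L1*L2)
cos(theta2) = (43.56 - 34.81 - 18.49) / 50.74
cos(theta2) = -0.191959
theta2 = 101.0671 degrees


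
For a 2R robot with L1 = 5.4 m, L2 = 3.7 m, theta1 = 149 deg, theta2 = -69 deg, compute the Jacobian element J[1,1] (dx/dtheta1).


J[1,1] = -L1*sin(t1) - L2*sin(t1+t2)
= -5.4*sin(149) - 3.7*sin(80)
= -6.425


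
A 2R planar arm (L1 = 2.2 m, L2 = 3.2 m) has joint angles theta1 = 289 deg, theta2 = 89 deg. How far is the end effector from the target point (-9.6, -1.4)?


End effector via forward kinematics:
x = L1*cos(t1) + L2*cos(t1+t2) = 3.7596
y = L1*sin(t1) + L2*sin(t1+t2) = -1.0913
Distance to target:
d = sqrt((-9.6 - 3.7596)^2 + (-1.4 - -1.0913)^2)
= sqrt(178.4797 + 0.0953)
= 13.3632 m


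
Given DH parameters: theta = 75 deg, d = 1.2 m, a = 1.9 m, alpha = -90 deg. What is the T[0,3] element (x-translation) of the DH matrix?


T[0,3] = a * cos(theta)
= 1.9 * cos(75 deg)
= 1.9 * 0.2588
= 0.4918


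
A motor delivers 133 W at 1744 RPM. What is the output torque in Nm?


omega = 1744 * 2*pi/60 = 182.6313 rad/s
tau = P / omega = 133 / 182.6313
= 0.7282 Nm


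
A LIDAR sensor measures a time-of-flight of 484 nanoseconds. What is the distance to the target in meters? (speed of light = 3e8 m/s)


tof = 484 ns = 4.84e-07 s
dist = c * tof / 2
= 3e8 * 4.84e-07 / 2
= 72.6 m


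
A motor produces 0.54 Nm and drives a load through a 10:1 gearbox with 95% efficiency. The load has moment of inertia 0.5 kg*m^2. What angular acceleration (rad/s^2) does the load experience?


tau_out = tau_motor * N * eta
= 0.54 * 10 * 0.95 = 5.13 Nm
alpha = tau_out / I = 5.13 / 0.5
= 10.26 rad/s^2


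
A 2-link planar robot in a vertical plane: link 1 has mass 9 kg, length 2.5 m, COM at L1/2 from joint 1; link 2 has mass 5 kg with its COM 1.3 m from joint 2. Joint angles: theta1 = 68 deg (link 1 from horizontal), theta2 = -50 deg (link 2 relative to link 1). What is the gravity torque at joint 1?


Horizontal distance from joint 1 to link-1 COM:
  x_c1 = (L1/2)*cos(t1) = 1.25 * 0.3746 = 0.4683 m
Horizontal distance from joint 1 to link-2 COM:
  x_c2 = L1*cos(t1) + Lc2*cos(t1+t2)
       = 2.5*0.3746 + 1.3*0.9511 = 2.1729 m
tau1 = m1*g*x_c1 + m2*g*x_c2
     = 9*9.81*0.4683 + 5*9.81*2.1729
     = 41.3425 + 106.5803
     = 147.9228 Nm


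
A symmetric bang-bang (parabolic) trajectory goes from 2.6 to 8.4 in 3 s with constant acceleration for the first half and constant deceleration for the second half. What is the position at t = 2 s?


Symmetric rest-to-rest: each phase covers (pf-p0)/2 in time T/2. 0.5*a*(T/2)^2 = (pf-p0)/2 => a = 4*(pf-p0)/T^2
a = 4*(8.4-2.6)/3^2 = 2.5778
t = 2 is in the deceleration phase (t > T/2).
p = pf - 0.5*a*(T-t)^2 = 8.4 - 0.5*2.5778*1^2
= 7.1111


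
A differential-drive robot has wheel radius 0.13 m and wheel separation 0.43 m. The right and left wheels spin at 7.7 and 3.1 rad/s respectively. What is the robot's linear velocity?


vR = r*wR = 0.13*7.7 = 1.001 m/s
vL = r*wL = 0.13*3.1 = 0.403 m/s
v = (vR+vL)/2 = 0.702 m/s
omega = (vR-vL)/L = 1.3907 rad/s
linear velocity = 0.702 m/s


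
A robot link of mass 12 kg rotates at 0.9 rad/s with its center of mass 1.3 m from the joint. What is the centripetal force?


F = m * omega^2 * r
= 12 * 0.9^2 * 1.3
= 12 * 0.81 * 1.3
= 12.636 N


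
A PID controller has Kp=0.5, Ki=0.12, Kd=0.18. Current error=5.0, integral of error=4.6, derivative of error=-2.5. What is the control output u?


u = Kp*e + Ki*int(e) + Kd*de/dt
= 0.5*5.0 + 0.12*4.6 + 0.18*(-2.5)
= 2.5 + 0.552 + -0.45
= 2.602


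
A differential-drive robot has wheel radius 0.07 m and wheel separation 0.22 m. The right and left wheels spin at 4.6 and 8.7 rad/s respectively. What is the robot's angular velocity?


vR = r*wR = 0.07*4.6 = 0.322 m/s
vL = r*wL = 0.07*8.7 = 0.609 m/s
v = (vR+vL)/2 = 0.4655 m/s
omega = (vR-vL)/L = -1.3045 rad/s
angular velocity = -1.3045 rad/s


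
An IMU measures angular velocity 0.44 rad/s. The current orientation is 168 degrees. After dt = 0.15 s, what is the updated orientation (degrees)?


delta_theta = w * dt = 0.44 * 0.15 = 0.066 rad
= 3.7815 deg
theta_new = 168 + 3.7815 = 171.7815 deg


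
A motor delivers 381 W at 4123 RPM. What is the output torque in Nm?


omega = 4123 * 2*pi/60 = 431.7596 rad/s
tau = P / omega = 381 / 431.7596
= 0.8824 Nm


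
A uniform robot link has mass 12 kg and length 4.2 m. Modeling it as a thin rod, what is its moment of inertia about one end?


I = (1/3) * m * L^2
= (1/3) * 12 * 4.2^2
= 0.333333 * 12 * 17.64
= 70.56 kg*m^2


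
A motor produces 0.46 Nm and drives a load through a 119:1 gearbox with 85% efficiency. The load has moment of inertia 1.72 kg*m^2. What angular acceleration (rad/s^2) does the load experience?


tau_out = tau_motor * N * eta
= 0.46 * 119 * 0.85 = 46.529 Nm
alpha = tau_out / I = 46.529 / 1.72
= 27.0517 rad/s^2


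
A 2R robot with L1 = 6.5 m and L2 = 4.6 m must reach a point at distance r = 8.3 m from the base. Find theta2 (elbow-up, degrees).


cos(theta2) = (r^2 - L1^2 - L2^2) / (2*L1*L2)
cos(theta2) = (68.89 - 42.25 - 21.16) / 59.8
cos(theta2) = 0.091639
theta2 = 84.7421 degrees


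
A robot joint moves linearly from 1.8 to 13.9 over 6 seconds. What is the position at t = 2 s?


s = t/T = 2/6 = 0.3333
p(t) = p0 + (pf-p0)*s
= 1.8 + (13.9 - 1.8) * 0.3333
= 5.8333


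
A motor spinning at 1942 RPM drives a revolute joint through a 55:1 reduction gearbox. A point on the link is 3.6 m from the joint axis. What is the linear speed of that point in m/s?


omega_motor = 1942 * 2*pi/60 = 203.3658 rad/s
omega_joint = omega_motor / 55 = 3.6976 rad/s
v = omega_joint * r = 3.6976 * 3.6
= 13.3112 m/s


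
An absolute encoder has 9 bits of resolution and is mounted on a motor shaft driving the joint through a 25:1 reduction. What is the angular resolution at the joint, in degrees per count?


counts = 2^9 = 512
effective counts at joint = 512 * 25 = 12800
resolution = 360 / 12800
= 0.0281 deg/count


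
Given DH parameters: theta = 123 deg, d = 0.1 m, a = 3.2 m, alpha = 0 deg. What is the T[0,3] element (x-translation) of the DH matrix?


T[0,3] = a * cos(theta)
= 3.2 * cos(123 deg)
= 3.2 * -0.5446
= -1.7428


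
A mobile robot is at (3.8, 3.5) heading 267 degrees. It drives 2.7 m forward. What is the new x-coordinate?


x_new = x0 + d*cos(theta)
= 3.8 + 2.7*cos(267)
= 3.8 + -0.1413
= 3.6587


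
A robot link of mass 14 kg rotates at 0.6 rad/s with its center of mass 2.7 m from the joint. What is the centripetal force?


F = m * omega^2 * r
= 14 * 0.6^2 * 2.7
= 14 * 0.36 * 2.7
= 13.608 N


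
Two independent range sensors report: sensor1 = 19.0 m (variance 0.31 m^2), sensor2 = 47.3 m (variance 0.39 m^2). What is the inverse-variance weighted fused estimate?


w1 = (1/var1) / (1/var1 + 1/var2)
   = 3.2258 / (3.2258 + 2.5641) = 0.5571
w2 = 1 - w1 = 0.4429
fused = w1*s1 + w2*s2 = 10.5857 + 20.9471
= 31.5329 m


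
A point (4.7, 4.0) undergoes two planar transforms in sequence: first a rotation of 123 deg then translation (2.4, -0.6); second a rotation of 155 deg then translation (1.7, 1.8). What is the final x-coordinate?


After transform 1:
x1 = cos(123)*4.7 - sin(123)*4.0 + 2.4 = -3.5145
y1 = sin(123)*4.7 + cos(123)*4.0 + -0.6 = 1.1632
After transform 2:
x2 = cos(155)*-3.5145 - sin(155)*1.1632 + 1.7
= 4.3936


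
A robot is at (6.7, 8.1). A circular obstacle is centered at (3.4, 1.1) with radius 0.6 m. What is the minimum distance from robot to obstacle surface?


center_dist = sqrt((6.7-3.4)^2 + (8.1-1.1)^2)
= sqrt(10.89 + 49.0)
= 7.7389
min_dist = center_dist - radius = 7.7389 - 0.6 = 7.1389 m


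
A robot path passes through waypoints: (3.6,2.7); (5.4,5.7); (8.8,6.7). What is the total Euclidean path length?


Segment lengths:
  seg1 = sqrt((1.8)^2 + (3.0)^2) = 3.4986
  seg2 = sqrt((3.4)^2 + (1.0)^2) = 3.544
Total = 7.0426


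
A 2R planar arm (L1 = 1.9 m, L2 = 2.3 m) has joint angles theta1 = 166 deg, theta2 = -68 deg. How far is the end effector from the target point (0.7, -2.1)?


End effector via forward kinematics:
x = L1*cos(t1) + L2*cos(t1+t2) = -2.1637
y = L1*sin(t1) + L2*sin(t1+t2) = 2.7373
Distance to target:
d = sqrt((0.7 - -2.1637)^2 + (-2.1 - 2.7373)^2)
= sqrt(8.2005 + 23.3992)
= 5.6214 m


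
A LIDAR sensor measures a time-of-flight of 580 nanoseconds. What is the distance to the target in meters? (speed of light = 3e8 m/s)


tof = 580 ns = 5.8e-07 s
dist = c * tof / 2
= 3e8 * 5.8e-07 / 2
= 87.0 m


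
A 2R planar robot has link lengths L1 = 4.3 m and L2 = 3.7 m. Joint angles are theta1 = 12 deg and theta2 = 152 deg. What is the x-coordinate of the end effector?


Convert angles to radians: theta1 = 0.2094, theta2 = 2.6529
x = L1*cos(theta1) + L2*cos(theta1+theta2)
x = 4.206 + -3.5567
x = 0.6494


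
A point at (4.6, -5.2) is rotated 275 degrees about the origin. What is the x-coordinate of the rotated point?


x' = x*cos(theta) - y*sin(theta)
cos(275 deg) = 0.0872, sin(275 deg) = -0.9962
x' = 4.6 * 0.0872 - -5.2 * -0.9962
= 0.4009 - 5.1802
= -4.7793


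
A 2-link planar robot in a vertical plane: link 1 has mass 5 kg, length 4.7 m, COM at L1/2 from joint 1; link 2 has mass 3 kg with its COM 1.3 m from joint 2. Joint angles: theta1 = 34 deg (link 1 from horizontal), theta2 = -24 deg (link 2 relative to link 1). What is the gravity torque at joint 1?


Horizontal distance from joint 1 to link-1 COM:
  x_c1 = (L1/2)*cos(t1) = 2.35 * 0.829 = 1.9482 m
Horizontal distance from joint 1 to link-2 COM:
  x_c2 = L1*cos(t1) + Lc2*cos(t1+t2)
       = 4.7*0.829 + 1.3*0.9848 = 5.1767 m
tau1 = m1*g*x_c1 + m2*g*x_c2
     = 5*9.81*1.9482 + 3*9.81*5.1767
     = 95.5611 + 152.3511
     = 247.9122 Nm


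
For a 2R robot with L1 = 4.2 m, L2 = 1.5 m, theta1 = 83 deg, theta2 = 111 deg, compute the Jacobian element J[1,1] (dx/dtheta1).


J[1,1] = -L1*sin(t1) - L2*sin(t1+t2)
= -4.2*sin(83) - 1.5*sin(194)
= -3.8058


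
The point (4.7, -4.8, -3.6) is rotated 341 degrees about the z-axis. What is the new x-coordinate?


Rotation about z-axis: x' = x*cos(theta) - y*sin(theta)
= 4.7 * 0.9455 - -4.8 * -0.3256
= 2.8812


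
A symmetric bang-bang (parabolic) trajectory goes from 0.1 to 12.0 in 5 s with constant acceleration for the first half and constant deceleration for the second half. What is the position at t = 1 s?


Symmetric rest-to-rest: each phase covers (pf-p0)/2 in time T/2. 0.5*a*(T/2)^2 = (pf-p0)/2 => a = 4*(pf-p0)/T^2
a = 4*(12.0-0.1)/5^2 = 1.904
t = 1 is in the acceleration phase (t <= T/2).
p = p0 + 0.5*a*t^2 = 0.1 + 0.5*1.904*1^2
= 1.052


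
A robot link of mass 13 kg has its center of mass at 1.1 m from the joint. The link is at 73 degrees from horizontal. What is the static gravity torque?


tau = m*g*L*cos(angle)
= 13 * 9.81 * 1.1 * cos(73 deg)
= 13 * 9.81 * 1.1 * 0.2924
= 41.0148 Nm


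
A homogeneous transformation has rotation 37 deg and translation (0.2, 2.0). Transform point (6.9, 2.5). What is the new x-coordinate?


x' = cos(theta)*px - sin(theta)*py + tx
= 0.7986*6.9 - 0.6018*2.5 + 0.2
= 4.206


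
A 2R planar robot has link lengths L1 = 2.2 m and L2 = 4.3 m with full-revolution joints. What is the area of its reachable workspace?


r_max = L1 + L2 = 6.5 m
r_min = |L1 - L2| = 2.1 m
Area = pi*(r_max^2 - r_min^2)
= pi*(42.25 - 4.41)
= pi * 37.84
= 118.8779 m^2


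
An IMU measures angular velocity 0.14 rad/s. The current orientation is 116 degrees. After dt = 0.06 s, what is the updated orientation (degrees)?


delta_theta = w * dt = 0.14 * 0.06 = 0.0084 rad
= 0.4813 deg
theta_new = 116 + 0.4813 = 116.4813 deg


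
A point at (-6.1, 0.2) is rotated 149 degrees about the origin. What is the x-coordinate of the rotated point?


x' = x*cos(theta) - y*sin(theta)
cos(149 deg) = -0.8572, sin(149 deg) = 0.515
x' = -6.1 * -0.8572 - 0.2 * 0.515
= 5.2287 - 0.103
= 5.1257


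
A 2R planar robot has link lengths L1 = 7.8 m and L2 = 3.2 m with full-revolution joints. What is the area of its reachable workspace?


r_max = L1 + L2 = 11.0 m
r_min = |L1 - L2| = 4.6 m
Area = pi*(r_max^2 - r_min^2)
= pi*(121.0 - 21.16)
= pi * 99.84
= 313.6566 m^2


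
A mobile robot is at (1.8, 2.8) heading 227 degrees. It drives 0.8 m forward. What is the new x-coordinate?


x_new = x0 + d*cos(theta)
= 1.8 + 0.8*cos(227)
= 1.8 + -0.5456
= 1.2544


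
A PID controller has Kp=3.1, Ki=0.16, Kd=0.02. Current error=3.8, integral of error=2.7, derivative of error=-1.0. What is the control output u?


u = Kp*e + Ki*int(e) + Kd*de/dt
= 3.1*3.8 + 0.16*2.7 + 0.02*(-1.0)
= 11.78 + 0.432 + -0.02
= 12.192


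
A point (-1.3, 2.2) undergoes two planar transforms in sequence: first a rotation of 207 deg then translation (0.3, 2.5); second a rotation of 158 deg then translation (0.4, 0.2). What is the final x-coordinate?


After transform 1:
x1 = cos(207)*-1.3 - sin(207)*2.2 + 0.3 = 2.4571
y1 = sin(207)*-1.3 + cos(207)*2.2 + 2.5 = 1.13
After transform 2:
x2 = cos(158)*2.4571 - sin(158)*1.13 + 0.4
= -2.3015


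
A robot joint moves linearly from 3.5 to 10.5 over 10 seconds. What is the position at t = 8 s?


s = t/T = 8/10 = 0.8
p(t) = p0 + (pf-p0)*s
= 3.5 + (10.5 - 3.5) * 0.8
= 9.1


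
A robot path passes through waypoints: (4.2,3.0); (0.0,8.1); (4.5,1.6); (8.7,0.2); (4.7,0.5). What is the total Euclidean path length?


Segment lengths:
  seg1 = sqrt((-4.2)^2 + (5.1)^2) = 6.6068
  seg2 = sqrt((4.5)^2 + (-6.5)^2) = 7.9057
  seg3 = sqrt((4.2)^2 + (-1.4)^2) = 4.4272
  seg4 = sqrt((-4.0)^2 + (0.3)^2) = 4.0112
Total = 22.9509


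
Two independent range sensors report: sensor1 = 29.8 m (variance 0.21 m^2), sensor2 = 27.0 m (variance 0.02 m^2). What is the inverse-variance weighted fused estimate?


w1 = (1/var1) / (1/var1 + 1/var2)
   = 4.7619 / (4.7619 + 50.0) = 0.087
w2 = 1 - w1 = 0.913
fused = w1*s1 + w2*s2 = 2.5913 + 24.6522
= 27.2435 m


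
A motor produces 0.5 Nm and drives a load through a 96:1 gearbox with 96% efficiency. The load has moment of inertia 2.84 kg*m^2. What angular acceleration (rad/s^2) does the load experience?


tau_out = tau_motor * N * eta
= 0.5 * 96 * 0.96 = 46.08 Nm
alpha = tau_out / I = 46.08 / 2.84
= 16.2254 rad/s^2


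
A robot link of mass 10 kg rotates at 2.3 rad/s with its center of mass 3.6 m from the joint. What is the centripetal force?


F = m * omega^2 * r
= 10 * 2.3^2 * 3.6
= 10 * 5.29 * 3.6
= 190.44 N


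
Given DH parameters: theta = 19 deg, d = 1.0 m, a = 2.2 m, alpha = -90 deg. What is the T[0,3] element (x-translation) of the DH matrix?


T[0,3] = a * cos(theta)
= 2.2 * cos(19 deg)
= 2.2 * 0.9455
= 2.0801


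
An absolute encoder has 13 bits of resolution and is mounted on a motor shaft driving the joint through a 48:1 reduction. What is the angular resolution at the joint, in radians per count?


counts = 2^13 = 8192
effective counts at joint = 8192 * 48 = 393216
resolution = 2*pi / 393216
= 1.5979e-05 rad/count


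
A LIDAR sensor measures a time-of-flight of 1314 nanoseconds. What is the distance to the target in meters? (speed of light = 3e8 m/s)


tof = 1314 ns = 1.314e-06 s
dist = c * tof / 2
= 3e8 * 1.314e-06 / 2
= 197.1 m


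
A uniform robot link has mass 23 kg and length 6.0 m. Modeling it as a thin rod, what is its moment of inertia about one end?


I = (1/3) * m * L^2
= (1/3) * 23 * 6.0^2
= 0.333333 * 23 * 36.0
= 276.0 kg*m^2


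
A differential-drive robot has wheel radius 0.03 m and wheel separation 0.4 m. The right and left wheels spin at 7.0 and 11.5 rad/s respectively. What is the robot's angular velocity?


vR = r*wR = 0.03*7.0 = 0.21 m/s
vL = r*wL = 0.03*11.5 = 0.345 m/s
v = (vR+vL)/2 = 0.2775 m/s
omega = (vR-vL)/L = -0.3375 rad/s
angular velocity = -0.3375 rad/s


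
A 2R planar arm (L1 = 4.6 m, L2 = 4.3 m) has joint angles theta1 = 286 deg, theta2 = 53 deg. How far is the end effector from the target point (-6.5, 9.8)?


End effector via forward kinematics:
x = L1*cos(t1) + L2*cos(t1+t2) = 5.2823
y = L1*sin(t1) + L2*sin(t1+t2) = -5.9628
Distance to target:
d = sqrt((-6.5 - 5.2823)^2 + (9.8 - -5.9628)^2)
= sqrt(138.8232 + 248.4654)
= 19.6797 m


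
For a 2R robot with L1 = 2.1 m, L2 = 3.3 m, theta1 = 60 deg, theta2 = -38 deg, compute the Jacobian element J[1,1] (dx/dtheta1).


J[1,1] = -L1*sin(t1) - L2*sin(t1+t2)
= -2.1*sin(60) - 3.3*sin(22)
= -3.0549


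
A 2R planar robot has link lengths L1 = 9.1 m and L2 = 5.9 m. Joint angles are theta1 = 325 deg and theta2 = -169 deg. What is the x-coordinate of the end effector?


Convert angles to radians: theta1 = 5.6723, theta2 = -2.9496
x = L1*cos(theta1) + L2*cos(theta1+theta2)
x = 7.4543 + -5.3899
x = 2.0644


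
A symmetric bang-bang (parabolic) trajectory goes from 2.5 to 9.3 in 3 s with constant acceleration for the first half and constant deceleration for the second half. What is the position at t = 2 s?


Symmetric rest-to-rest: each phase covers (pf-p0)/2 in time T/2. 0.5*a*(T/2)^2 = (pf-p0)/2 => a = 4*(pf-p0)/T^2
a = 4*(9.3-2.5)/3^2 = 3.0222
t = 2 is in the deceleration phase (t > T/2).
p = pf - 0.5*a*(T-t)^2 = 9.3 - 0.5*3.0222*1^2
= 7.7889


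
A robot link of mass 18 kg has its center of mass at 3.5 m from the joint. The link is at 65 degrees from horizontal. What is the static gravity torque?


tau = m*g*L*cos(angle)
= 18 * 9.81 * 3.5 * cos(65 deg)
= 18 * 9.81 * 3.5 * 0.4226
= 261.1908 Nm


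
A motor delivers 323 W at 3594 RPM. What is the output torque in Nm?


omega = 3594 * 2*pi/60 = 376.3628 rad/s
tau = P / omega = 323 / 376.3628
= 0.8582 Nm


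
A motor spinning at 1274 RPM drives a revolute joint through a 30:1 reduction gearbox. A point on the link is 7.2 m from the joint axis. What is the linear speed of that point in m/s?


omega_motor = 1274 * 2*pi/60 = 133.413 rad/s
omega_joint = omega_motor / 30 = 4.4471 rad/s
v = omega_joint * r = 4.4471 * 7.2
= 32.0191 m/s


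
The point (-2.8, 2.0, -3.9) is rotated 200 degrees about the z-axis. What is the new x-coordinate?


Rotation about z-axis: x' = x*cos(theta) - y*sin(theta)
= -2.8 * -0.9397 - 2.0 * -0.342
= 3.3152


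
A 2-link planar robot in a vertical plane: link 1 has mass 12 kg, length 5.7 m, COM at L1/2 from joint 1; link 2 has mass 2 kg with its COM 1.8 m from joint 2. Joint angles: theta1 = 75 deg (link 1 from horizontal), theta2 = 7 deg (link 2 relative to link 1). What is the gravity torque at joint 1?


Horizontal distance from joint 1 to link-1 COM:
  x_c1 = (L1/2)*cos(t1) = 2.85 * 0.2588 = 0.7376 m
Horizontal distance from joint 1 to link-2 COM:
  x_c2 = L1*cos(t1) + Lc2*cos(t1+t2)
       = 5.7*0.2588 + 1.8*0.1392 = 1.7258 m
tau1 = m1*g*x_c1 + m2*g*x_c2
     = 12*9.81*0.7376 + 2*9.81*1.7258
     = 86.8343 + 33.8598
     = 120.6941 Nm


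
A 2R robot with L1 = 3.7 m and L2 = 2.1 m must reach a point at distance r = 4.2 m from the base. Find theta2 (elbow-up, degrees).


cos(theta2) = (r^2 - L1^2 - L2^2) / (2*L1*L2)
cos(theta2) = (17.64 - 13.69 - 4.41) / 15.54
cos(theta2) = -0.029601
theta2 = 91.6963 degrees


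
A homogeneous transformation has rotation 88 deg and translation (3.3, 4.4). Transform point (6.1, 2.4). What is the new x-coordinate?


x' = cos(theta)*px - sin(theta)*py + tx
= 0.0349*6.1 - 0.9994*2.4 + 3.3
= 1.1143


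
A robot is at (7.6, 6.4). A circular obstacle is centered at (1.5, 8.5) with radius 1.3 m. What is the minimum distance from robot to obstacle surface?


center_dist = sqrt((7.6-1.5)^2 + (6.4-8.5)^2)
= sqrt(37.21 + 4.41)
= 6.4514
min_dist = center_dist - radius = 6.4514 - 1.3 = 5.1514 m


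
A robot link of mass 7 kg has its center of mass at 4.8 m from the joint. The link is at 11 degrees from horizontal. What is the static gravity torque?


tau = m*g*L*cos(angle)
= 7 * 9.81 * 4.8 * cos(11 deg)
= 7 * 9.81 * 4.8 * 0.9816
= 323.56 Nm


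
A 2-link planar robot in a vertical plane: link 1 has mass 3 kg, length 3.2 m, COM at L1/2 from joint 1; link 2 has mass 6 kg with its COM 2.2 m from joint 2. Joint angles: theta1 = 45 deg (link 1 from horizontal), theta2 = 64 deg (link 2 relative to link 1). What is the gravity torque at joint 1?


Horizontal distance from joint 1 to link-1 COM:
  x_c1 = (L1/2)*cos(t1) = 1.6 * 0.7071 = 1.1314 m
Horizontal distance from joint 1 to link-2 COM:
  x_c2 = L1*cos(t1) + Lc2*cos(t1+t2)
       = 3.2*0.7071 + 2.2*-0.3256 = 1.5465 m
tau1 = m1*g*x_c1 + m2*g*x_c2
     = 3*9.81*1.1314 + 6*9.81*1.5465
     = 33.2962 + 91.0265
     = 124.3227 Nm


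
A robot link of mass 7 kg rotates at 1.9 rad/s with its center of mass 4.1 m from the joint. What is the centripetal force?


F = m * omega^2 * r
= 7 * 1.9^2 * 4.1
= 7 * 3.61 * 4.1
= 103.607 N


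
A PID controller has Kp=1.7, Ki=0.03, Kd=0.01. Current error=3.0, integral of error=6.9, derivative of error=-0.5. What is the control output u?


u = Kp*e + Ki*int(e) + Kd*de/dt
= 1.7*3.0 + 0.03*6.9 + 0.01*(-0.5)
= 5.1 + 0.207 + -0.005
= 5.302


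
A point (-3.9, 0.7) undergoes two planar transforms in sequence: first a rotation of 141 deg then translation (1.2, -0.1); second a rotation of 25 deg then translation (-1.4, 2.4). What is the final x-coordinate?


After transform 1:
x1 = cos(141)*-3.9 - sin(141)*0.7 + 1.2 = 3.7903
y1 = sin(141)*-3.9 + cos(141)*0.7 + -0.1 = -3.0984
After transform 2:
x2 = cos(25)*3.7903 - sin(25)*-3.0984 + -1.4
= 3.3446


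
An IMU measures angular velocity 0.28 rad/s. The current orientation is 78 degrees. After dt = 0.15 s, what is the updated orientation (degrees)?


delta_theta = w * dt = 0.28 * 0.15 = 0.042 rad
= 2.4064 deg
theta_new = 78 + 2.4064 = 80.4064 deg


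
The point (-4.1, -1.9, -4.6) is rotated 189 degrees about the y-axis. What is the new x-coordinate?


Rotation about y-axis: x' = x*cos(theta) + z*sin(theta)
= -4.1 * -0.9877 + -4.6 * -0.1564
= 4.7691


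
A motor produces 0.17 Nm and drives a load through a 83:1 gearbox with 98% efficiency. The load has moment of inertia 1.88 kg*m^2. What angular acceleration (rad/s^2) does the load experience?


tau_out = tau_motor * N * eta
= 0.17 * 83 * 0.98 = 13.8278 Nm
alpha = tau_out / I = 13.8278 / 1.88
= 7.3552 rad/s^2


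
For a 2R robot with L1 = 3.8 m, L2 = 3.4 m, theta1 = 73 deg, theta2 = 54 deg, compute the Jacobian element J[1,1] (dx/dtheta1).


J[1,1] = -L1*sin(t1) - L2*sin(t1+t2)
= -3.8*sin(73) - 3.4*sin(127)
= -6.3493


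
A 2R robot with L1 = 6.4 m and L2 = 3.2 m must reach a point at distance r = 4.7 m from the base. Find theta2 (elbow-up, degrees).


cos(theta2) = (r^2 - L1^2 - L2^2) / (2*L1*L2)
cos(theta2) = (22.09 - 40.96 - 10.24) / 40.96
cos(theta2) = -0.710693
theta2 = 135.2914 degrees


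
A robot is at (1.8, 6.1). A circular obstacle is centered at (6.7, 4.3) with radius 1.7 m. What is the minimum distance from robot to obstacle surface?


center_dist = sqrt((1.8-6.7)^2 + (6.1-4.3)^2)
= sqrt(24.01 + 3.24)
= 5.2202
min_dist = center_dist - radius = 5.2202 - 1.7 = 3.5202 m


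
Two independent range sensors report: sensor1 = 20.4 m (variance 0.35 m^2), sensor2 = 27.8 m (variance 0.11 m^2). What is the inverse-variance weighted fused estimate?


w1 = (1/var1) / (1/var1 + 1/var2)
   = 2.8571 / (2.8571 + 9.0909) = 0.2391
w2 = 1 - w1 = 0.7609
fused = w1*s1 + w2*s2 = 4.8783 + 21.1522
= 26.0304 m


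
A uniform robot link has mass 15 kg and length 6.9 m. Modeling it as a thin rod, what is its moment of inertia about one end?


I = (1/3) * m * L^2
= (1/3) * 15 * 6.9^2
= 0.333333 * 15 * 47.61
= 238.05 kg*m^2


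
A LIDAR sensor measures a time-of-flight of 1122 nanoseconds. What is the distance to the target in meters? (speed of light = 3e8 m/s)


tof = 1122 ns = 1.122e-06 s
dist = c * tof / 2
= 3e8 * 1.122e-06 / 2
= 168.3 m


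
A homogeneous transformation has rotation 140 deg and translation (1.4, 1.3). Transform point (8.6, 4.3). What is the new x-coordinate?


x' = cos(theta)*px - sin(theta)*py + tx
= -0.766*8.6 - 0.6428*4.3 + 1.4
= -7.952


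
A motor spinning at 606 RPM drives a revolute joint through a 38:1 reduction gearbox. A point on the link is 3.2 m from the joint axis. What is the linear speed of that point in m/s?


omega_motor = 606 * 2*pi/60 = 63.4602 rad/s
omega_joint = omega_motor / 38 = 1.67 rad/s
v = omega_joint * r = 1.67 * 3.2
= 5.344 m/s


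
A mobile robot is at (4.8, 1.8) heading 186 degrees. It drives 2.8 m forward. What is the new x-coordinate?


x_new = x0 + d*cos(theta)
= 4.8 + 2.8*cos(186)
= 4.8 + -2.7847
= 2.0153


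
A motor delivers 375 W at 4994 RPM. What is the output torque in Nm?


omega = 4994 * 2*pi/60 = 522.9705 rad/s
tau = P / omega = 375 / 522.9705
= 0.7171 Nm


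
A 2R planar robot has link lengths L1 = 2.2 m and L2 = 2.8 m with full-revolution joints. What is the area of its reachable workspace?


r_max = L1 + L2 = 5.0 m
r_min = |L1 - L2| = 0.6 m
Area = pi*(r_max^2 - r_min^2)
= pi*(25.0 - 0.36)
= pi * 24.64
= 77.4088 m^2


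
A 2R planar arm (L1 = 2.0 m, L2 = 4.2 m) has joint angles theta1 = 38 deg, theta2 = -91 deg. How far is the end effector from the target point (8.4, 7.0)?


End effector via forward kinematics:
x = L1*cos(t1) + L2*cos(t1+t2) = 4.1036
y = L1*sin(t1) + L2*sin(t1+t2) = -2.1229
Distance to target:
d = sqrt((8.4 - 4.1036)^2 + (7.0 - -2.1229)^2)
= sqrt(18.4587 + 83.2281)
= 10.084 m


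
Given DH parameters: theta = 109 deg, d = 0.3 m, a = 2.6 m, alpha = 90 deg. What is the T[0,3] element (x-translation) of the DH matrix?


T[0,3] = a * cos(theta)
= 2.6 * cos(109 deg)
= 2.6 * -0.3256
= -0.8465


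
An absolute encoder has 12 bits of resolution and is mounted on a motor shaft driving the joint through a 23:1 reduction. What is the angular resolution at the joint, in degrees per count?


counts = 2^12 = 4096
effective counts at joint = 4096 * 23 = 94208
resolution = 360 / 94208
= 0.0038 deg/count


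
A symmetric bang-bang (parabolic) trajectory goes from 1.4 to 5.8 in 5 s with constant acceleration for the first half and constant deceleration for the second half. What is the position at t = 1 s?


Symmetric rest-to-rest: each phase covers (pf-p0)/2 in time T/2. 0.5*a*(T/2)^2 = (pf-p0)/2 => a = 4*(pf-p0)/T^2
a = 4*(5.8-1.4)/5^2 = 0.704
t = 1 is in the acceleration phase (t <= T/2).
p = p0 + 0.5*a*t^2 = 1.4 + 0.5*0.704*1^2
= 1.752


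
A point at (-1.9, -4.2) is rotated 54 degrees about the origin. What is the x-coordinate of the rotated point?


x' = x*cos(theta) - y*sin(theta)
cos(54 deg) = 0.5878, sin(54 deg) = 0.809
x' = -1.9 * 0.5878 - -4.2 * 0.809
= -1.1168 - -3.3979
= 2.2811


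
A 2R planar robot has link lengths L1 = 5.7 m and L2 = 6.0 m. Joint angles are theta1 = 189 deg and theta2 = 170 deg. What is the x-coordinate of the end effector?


Convert angles to radians: theta1 = 3.2987, theta2 = 2.9671
x = L1*cos(theta1) + L2*cos(theta1+theta2)
x = -5.6298 + 5.9991
x = 0.3693


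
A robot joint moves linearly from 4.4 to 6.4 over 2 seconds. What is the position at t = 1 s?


s = t/T = 1/2 = 0.5
p(t) = p0 + (pf-p0)*s
= 4.4 + (6.4 - 4.4) * 0.5
= 5.4


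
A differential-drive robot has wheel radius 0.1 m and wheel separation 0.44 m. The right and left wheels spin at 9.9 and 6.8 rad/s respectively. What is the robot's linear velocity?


vR = r*wR = 0.1*9.9 = 0.99 m/s
vL = r*wL = 0.1*6.8 = 0.68 m/s
v = (vR+vL)/2 = 0.835 m/s
omega = (vR-vL)/L = 0.7045 rad/s
linear velocity = 0.835 m/s


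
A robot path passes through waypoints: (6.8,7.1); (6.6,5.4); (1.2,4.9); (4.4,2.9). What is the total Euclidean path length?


Segment lengths:
  seg1 = sqrt((-0.2)^2 + (-1.7)^2) = 1.7117
  seg2 = sqrt((-5.4)^2 + (-0.5)^2) = 5.4231
  seg3 = sqrt((3.2)^2 + (-2.0)^2) = 3.7736
Total = 10.9084


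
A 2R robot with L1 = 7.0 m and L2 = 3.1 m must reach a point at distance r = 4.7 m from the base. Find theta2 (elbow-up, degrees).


cos(theta2) = (r^2 - L1^2 - L2^2) / (2*L1*L2)
cos(theta2) = (22.09 - 49.0 - 9.61) / 43.4
cos(theta2) = -0.841475
theta2 = 147.2962 degrees


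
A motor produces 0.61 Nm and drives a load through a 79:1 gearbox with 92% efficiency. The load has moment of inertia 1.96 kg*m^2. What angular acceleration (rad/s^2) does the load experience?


tau_out = tau_motor * N * eta
= 0.61 * 79 * 0.92 = 44.3348 Nm
alpha = tau_out / I = 44.3348 / 1.96
= 22.6198 rad/s^2


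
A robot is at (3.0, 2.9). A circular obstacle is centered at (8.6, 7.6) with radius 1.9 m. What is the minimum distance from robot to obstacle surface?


center_dist = sqrt((3.0-8.6)^2 + (2.9-7.6)^2)
= sqrt(31.36 + 22.09)
= 7.311
min_dist = center_dist - radius = 7.311 - 1.9 = 5.411 m


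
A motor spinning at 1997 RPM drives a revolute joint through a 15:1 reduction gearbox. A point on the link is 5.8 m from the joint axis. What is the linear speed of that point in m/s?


omega_motor = 1997 * 2*pi/60 = 209.1254 rad/s
omega_joint = omega_motor / 15 = 13.9417 rad/s
v = omega_joint * r = 13.9417 * 5.8
= 80.8618 m/s


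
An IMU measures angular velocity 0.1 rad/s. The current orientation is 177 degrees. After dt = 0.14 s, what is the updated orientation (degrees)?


delta_theta = w * dt = 0.1 * 0.14 = 0.014 rad
= 0.8021 deg
theta_new = 177 + 0.8021 = 177.8021 deg


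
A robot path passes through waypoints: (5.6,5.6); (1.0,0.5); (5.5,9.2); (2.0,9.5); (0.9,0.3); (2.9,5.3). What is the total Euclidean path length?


Segment lengths:
  seg1 = sqrt((-4.6)^2 + (-5.1)^2) = 6.868
  seg2 = sqrt((4.5)^2 + (8.7)^2) = 9.7949
  seg3 = sqrt((-3.5)^2 + (0.3)^2) = 3.5128
  seg4 = sqrt((-1.1)^2 + (-9.2)^2) = 9.2655
  seg5 = sqrt((2.0)^2 + (5.0)^2) = 5.3852
Total = 34.8265


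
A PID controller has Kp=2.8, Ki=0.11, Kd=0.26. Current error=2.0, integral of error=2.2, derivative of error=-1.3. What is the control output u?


u = Kp*e + Ki*int(e) + Kd*de/dt
= 2.8*2.0 + 0.11*2.2 + 0.26*(-1.3)
= 5.6 + 0.242 + -0.338
= 5.504


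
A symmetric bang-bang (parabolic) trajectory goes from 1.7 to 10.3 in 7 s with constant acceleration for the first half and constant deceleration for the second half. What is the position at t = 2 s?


Symmetric rest-to-rest: each phase covers (pf-p0)/2 in time T/2. 0.5*a*(T/2)^2 = (pf-p0)/2 => a = 4*(pf-p0)/T^2
a = 4*(10.3-1.7)/7^2 = 0.702
t = 2 is in the acceleration phase (t <= T/2).
p = p0 + 0.5*a*t^2 = 1.7 + 0.5*0.702*2^2
= 3.1041


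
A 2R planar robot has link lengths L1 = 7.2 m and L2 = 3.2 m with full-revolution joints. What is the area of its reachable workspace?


r_max = L1 + L2 = 10.4 m
r_min = |L1 - L2| = 4.0 m
Area = pi*(r_max^2 - r_min^2)
= pi*(108.16 - 16.0)
= pi * 92.16
= 289.5292 m^2


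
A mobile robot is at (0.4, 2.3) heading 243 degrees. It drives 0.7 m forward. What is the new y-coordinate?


y_new = y0 + d*sin(theta)
= 2.3 + 0.7*sin(243)
= 2.3 + -0.6237
= 1.6763


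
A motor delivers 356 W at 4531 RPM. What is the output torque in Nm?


omega = 4531 * 2*pi/60 = 474.4852 rad/s
tau = P / omega = 356 / 474.4852
= 0.7503 Nm


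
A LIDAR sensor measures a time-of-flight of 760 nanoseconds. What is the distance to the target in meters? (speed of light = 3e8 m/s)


tof = 760 ns = 7.6e-07 s
dist = c * tof / 2
= 3e8 * 7.6e-07 / 2
= 114.0 m


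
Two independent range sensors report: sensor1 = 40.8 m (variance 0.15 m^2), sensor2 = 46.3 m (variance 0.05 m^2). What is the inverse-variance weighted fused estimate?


w1 = (1/var1) / (1/var1 + 1/var2)
   = 6.6667 / (6.6667 + 20.0) = 0.25
w2 = 1 - w1 = 0.75
fused = w1*s1 + w2*s2 = 10.2 + 34.725
= 44.925 m


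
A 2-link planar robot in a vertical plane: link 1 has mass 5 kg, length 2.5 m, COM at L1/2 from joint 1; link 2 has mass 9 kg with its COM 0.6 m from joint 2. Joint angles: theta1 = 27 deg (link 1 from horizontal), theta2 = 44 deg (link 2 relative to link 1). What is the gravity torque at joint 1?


Horizontal distance from joint 1 to link-1 COM:
  x_c1 = (L1/2)*cos(t1) = 1.25 * 0.891 = 1.1138 m
Horizontal distance from joint 1 to link-2 COM:
  x_c2 = L1*cos(t1) + Lc2*cos(t1+t2)
       = 2.5*0.891 + 0.6*0.3256 = 2.4229 m
tau1 = m1*g*x_c1 + m2*g*x_c2
     = 5*9.81*1.1138 + 9*9.81*2.4229
     = 54.6298 + 213.9141
     = 268.5439 Nm


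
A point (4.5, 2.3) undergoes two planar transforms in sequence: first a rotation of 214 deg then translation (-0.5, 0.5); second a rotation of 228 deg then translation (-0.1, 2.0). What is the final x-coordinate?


After transform 1:
x1 = cos(214)*4.5 - sin(214)*2.3 + -0.5 = -2.9445
y1 = sin(214)*4.5 + cos(214)*2.3 + 0.5 = -3.9232
After transform 2:
x2 = cos(228)*-2.9445 - sin(228)*-3.9232 + -0.1
= -1.0452


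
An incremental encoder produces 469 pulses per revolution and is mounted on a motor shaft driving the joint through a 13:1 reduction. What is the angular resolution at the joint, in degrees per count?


counts per rev = 469
effective counts at joint = 469 * 13 = 6097
resolution = 360 / 6097
= 0.059 deg/count


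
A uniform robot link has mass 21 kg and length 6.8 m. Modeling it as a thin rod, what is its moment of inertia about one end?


I = (1/3) * m * L^2
= (1/3) * 21 * 6.8^2
= 0.333333 * 21 * 46.24
= 323.68 kg*m^2


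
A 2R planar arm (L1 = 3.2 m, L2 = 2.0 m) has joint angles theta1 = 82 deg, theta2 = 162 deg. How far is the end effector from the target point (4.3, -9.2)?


End effector via forward kinematics:
x = L1*cos(t1) + L2*cos(t1+t2) = -0.4314
y = L1*sin(t1) + L2*sin(t1+t2) = 1.3713
Distance to target:
d = sqrt((4.3 - -0.4314)^2 + (-9.2 - 1.3713)^2)
= sqrt(22.386 + 111.7517)
= 11.5818 m


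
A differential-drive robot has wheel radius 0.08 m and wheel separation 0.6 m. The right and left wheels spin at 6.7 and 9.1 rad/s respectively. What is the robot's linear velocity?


vR = r*wR = 0.08*6.7 = 0.536 m/s
vL = r*wL = 0.08*9.1 = 0.728 m/s
v = (vR+vL)/2 = 0.632 m/s
omega = (vR-vL)/L = -0.32 rad/s
linear velocity = 0.632 m/s


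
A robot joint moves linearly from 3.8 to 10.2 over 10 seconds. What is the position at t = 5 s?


s = t/T = 5/10 = 0.5
p(t) = p0 + (pf-p0)*s
= 3.8 + (10.2 - 3.8) * 0.5
= 7.0


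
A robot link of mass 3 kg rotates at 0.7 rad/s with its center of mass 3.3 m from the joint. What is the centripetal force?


F = m * omega^2 * r
= 3 * 0.7^2 * 3.3
= 3 * 0.49 * 3.3
= 4.851 N


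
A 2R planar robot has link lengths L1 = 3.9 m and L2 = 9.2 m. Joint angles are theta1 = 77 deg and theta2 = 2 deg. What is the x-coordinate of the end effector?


Convert angles to radians: theta1 = 1.3439, theta2 = 0.0349
x = L1*cos(theta1) + L2*cos(theta1+theta2)
x = 0.8773 + 1.7554
x = 2.6328


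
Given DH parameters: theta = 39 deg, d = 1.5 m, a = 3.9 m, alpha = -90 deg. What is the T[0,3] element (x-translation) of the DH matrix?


T[0,3] = a * cos(theta)
= 3.9 * cos(39 deg)
= 3.9 * 0.7771
= 3.0309


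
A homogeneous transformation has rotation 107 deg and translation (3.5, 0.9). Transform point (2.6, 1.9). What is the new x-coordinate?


x' = cos(theta)*px - sin(theta)*py + tx
= -0.2924*2.6 - 0.9563*1.9 + 3.5
= 0.9229


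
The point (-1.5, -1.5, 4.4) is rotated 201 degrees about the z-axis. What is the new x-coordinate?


Rotation about z-axis: x' = x*cos(theta) - y*sin(theta)
= -1.5 * -0.9336 - -1.5 * -0.3584
= 0.8628


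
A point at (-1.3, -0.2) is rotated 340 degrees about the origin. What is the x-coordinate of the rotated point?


x' = x*cos(theta) - y*sin(theta)
cos(340 deg) = 0.9397, sin(340 deg) = -0.342
x' = -1.3 * 0.9397 - -0.2 * -0.342
= -1.2216 - 0.0684
= -1.29


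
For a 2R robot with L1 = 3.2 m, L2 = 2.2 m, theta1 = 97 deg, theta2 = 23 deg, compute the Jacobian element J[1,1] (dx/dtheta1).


J[1,1] = -L1*sin(t1) - L2*sin(t1+t2)
= -3.2*sin(97) - 2.2*sin(120)
= -5.0814


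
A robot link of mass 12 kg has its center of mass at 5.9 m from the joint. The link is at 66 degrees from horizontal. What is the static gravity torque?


tau = m*g*L*cos(angle)
= 12 * 9.81 * 5.9 * cos(66 deg)
= 12 * 9.81 * 5.9 * 0.4067
= 282.4981 Nm


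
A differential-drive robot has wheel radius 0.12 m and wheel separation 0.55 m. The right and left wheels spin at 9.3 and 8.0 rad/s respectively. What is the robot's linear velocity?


vR = r*wR = 0.12*9.3 = 1.116 m/s
vL = r*wL = 0.12*8.0 = 0.96 m/s
v = (vR+vL)/2 = 1.038 m/s
omega = (vR-vL)/L = 0.2836 rad/s
linear velocity = 1.038 m/s


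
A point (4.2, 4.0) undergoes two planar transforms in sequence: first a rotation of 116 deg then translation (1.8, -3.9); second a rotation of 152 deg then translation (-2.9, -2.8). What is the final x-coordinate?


After transform 1:
x1 = cos(116)*4.2 - sin(116)*4.0 + 1.8 = -3.6363
y1 = sin(116)*4.2 + cos(116)*4.0 + -3.9 = -1.8785
After transform 2:
x2 = cos(152)*-3.6363 - sin(152)*-1.8785 + -2.9
= 1.1926


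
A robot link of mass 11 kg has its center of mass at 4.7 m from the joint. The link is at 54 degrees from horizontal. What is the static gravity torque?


tau = m*g*L*cos(angle)
= 11 * 9.81 * 4.7 * cos(54 deg)
= 11 * 9.81 * 4.7 * 0.5878
= 298.1112 Nm


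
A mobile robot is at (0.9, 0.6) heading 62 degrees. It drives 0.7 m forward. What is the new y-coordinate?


y_new = y0 + d*sin(theta)
= 0.6 + 0.7*sin(62)
= 0.6 + 0.6181
= 1.2181


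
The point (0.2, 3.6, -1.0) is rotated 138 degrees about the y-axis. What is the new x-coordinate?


Rotation about y-axis: x' = x*cos(theta) + z*sin(theta)
= 0.2 * -0.7431 + -1.0 * 0.6691
= -0.8178


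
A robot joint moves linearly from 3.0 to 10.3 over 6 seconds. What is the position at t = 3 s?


s = t/T = 3/6 = 0.5
p(t) = p0 + (pf-p0)*s
= 3.0 + (10.3 - 3.0) * 0.5
= 6.65


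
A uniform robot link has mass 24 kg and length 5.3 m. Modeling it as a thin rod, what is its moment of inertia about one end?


I = (1/3) * m * L^2
= (1/3) * 24 * 5.3^2
= 0.333333 * 24 * 28.09
= 224.72 kg*m^2


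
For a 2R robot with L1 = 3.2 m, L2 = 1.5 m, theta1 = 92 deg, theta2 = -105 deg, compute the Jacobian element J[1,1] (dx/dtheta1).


J[1,1] = -L1*sin(t1) - L2*sin(t1+t2)
= -3.2*sin(92) - 1.5*sin(-13)
= -2.8606


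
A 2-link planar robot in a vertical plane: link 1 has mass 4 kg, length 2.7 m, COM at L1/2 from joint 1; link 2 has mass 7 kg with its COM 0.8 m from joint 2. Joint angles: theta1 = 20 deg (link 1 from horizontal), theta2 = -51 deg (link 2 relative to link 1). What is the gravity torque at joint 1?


Horizontal distance from joint 1 to link-1 COM:
  x_c1 = (L1/2)*cos(t1) = 1.35 * 0.9397 = 1.2686 m
Horizontal distance from joint 1 to link-2 COM:
  x_c2 = L1*cos(t1) + Lc2*cos(t1+t2)
       = 2.7*0.9397 + 0.8*0.8572 = 3.2229 m
tau1 = m1*g*x_c1 + m2*g*x_c2
     = 4*9.81*1.2686 + 7*9.81*3.2229
     = 49.7793 + 221.3168
     = 271.0961 Nm
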